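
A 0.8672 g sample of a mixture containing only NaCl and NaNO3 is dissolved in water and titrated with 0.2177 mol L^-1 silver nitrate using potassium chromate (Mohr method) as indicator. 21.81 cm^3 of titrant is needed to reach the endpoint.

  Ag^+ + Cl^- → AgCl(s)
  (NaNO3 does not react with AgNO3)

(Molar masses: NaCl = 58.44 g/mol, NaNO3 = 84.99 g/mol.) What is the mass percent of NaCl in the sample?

32.00 %

n(AgNO3) = 0.02181 × 0.2177 = 4.748 × 10^-3 mol
Let x = n(NaCl), y = n(NaNO3).
Titrant: 1x = 4.748 × 10^-3;  mass: 58.44x + 84.99y = 0.8672
Solving, x = 4.748 × 10^-3 mol, y = 6.939 × 10^-3 mol
mass of NaCl = 4.748 × 10^-3 × 58.44 = 0.2775 g
% NaCl = 0.2775 / 0.8672 × 100 = 32.00 %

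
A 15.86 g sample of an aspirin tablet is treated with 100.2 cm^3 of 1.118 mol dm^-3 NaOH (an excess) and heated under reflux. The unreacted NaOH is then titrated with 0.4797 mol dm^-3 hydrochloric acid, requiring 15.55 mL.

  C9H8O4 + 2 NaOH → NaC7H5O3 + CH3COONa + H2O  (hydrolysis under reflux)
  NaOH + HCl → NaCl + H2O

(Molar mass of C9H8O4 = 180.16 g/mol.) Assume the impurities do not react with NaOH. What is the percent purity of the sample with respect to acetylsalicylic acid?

n(NaOH) added = 0.1002 × 1.118 = 0.1120 mol
n(HCl) used in back-titration = 0.01555 × 0.4797 = 7.459 × 10^-3 mol
n(NaOH) left over = 7.459 × 10^-3 mol (1:1 ratio)
n(NaOH) consumed by analyte = 0.1120 − 7.459 × 10^-3 = 0.1046 mol
From the 1:2 ratio, n(C9H8O4) = 1/2 × 0.1046 = 0.05228 mol
mass of C9H8O4 = 0.05228 × 180.16 = 9.419 g
% C9H8O4 = 9.419 / 15.86 × 100 = 59.39 %

59.39 %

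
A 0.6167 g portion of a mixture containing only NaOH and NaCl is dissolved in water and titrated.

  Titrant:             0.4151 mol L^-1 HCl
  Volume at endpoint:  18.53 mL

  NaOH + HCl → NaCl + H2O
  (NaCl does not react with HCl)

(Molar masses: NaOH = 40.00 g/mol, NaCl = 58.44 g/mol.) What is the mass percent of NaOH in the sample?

n(HCl) = 0.01853 × 0.4151 = 7.692 × 10^-3 mol
Let x = n(NaOH), y = n(NaCl).
Titrant: 1x = 7.692 × 10^-3;  mass: 40.00x + 58.44y = 0.6167
Solving, x = 7.692 × 10^-3 mol, y = 5.288 × 10^-3 mol
mass of NaOH = 7.692 × 10^-3 × 40.00 = 0.3077 g
% NaOH = 0.3077 / 0.6167 × 100 = 49.89 %

49.89 %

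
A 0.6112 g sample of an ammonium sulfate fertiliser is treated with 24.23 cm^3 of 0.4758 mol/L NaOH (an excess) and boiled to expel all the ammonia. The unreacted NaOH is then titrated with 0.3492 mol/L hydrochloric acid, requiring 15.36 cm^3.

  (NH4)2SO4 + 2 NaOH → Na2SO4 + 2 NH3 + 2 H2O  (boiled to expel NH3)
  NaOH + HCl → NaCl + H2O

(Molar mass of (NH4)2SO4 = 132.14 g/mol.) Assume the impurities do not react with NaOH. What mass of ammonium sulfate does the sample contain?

n(NaOH) added = 0.02423 × 0.4758 = 0.01153 mol
n(HCl) used in back-titration = 0.01536 × 0.3492 = 5.364 × 10^-3 mol
n(NaOH) left over = 5.364 × 10^-3 mol (1:1 ratio)
n(NaOH) consumed by analyte = 0.01153 − 5.364 × 10^-3 = 6.165 × 10^-3 mol
From the 1:2 ratio, n((NH4)2SO4) = 1/2 × 6.165 × 10^-3 = 3.082 × 10^-3 mol
mass of (NH4)2SO4 = 3.082 × 10^-3 × 132.14 = 0.4073 g

0.4073 g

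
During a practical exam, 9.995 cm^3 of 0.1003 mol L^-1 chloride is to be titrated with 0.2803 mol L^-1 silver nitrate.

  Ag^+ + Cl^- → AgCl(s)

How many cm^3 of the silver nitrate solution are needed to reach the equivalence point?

n(Cl-) = 0.009995 L × 0.1003 mol/L = 1.002 × 10^-3 mol
n(AgNO3) = 1.002 × 10^-3 mol (1:1 stoichiometry)
V(AgNO3) = 1.002 × 10^-3 mol / 0.2803 mol/L = 0.003577 L = 3.577 mL

3.577 mL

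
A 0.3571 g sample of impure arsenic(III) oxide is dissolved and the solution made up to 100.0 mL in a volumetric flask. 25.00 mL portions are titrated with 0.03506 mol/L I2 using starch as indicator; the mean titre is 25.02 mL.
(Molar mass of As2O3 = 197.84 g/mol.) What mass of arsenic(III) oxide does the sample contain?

As2O3 + 2 I2 + 2 H2O → As2O5 + 4 HI
n(I2) per titration = 0.02502 × 0.03506 = 8.772 × 10^-4 mol
From the 1:2 ratio, n(As2O3) in each aliquot = 1/2 × 8.772 × 10^-4 = 4.386 × 10^-4 mol
n(As2O3) in the whole flask = 4.386 × 10^-4 × 100.0/25.00 = 1.754 × 10^-3 mol
mass of As2O3 = 1.754 × 10^-3 × 197.84 = 0.3471 g

0.3471 g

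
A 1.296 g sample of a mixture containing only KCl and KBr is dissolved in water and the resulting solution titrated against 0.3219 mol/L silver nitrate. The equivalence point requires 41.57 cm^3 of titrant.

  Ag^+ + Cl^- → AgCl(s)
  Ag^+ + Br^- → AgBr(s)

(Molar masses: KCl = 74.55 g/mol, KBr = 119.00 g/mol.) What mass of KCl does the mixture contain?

n(AgNO3) = 0.04157 × 0.3219 = 0.01338 mol
Let x = n(KCl), y = n(KBr).
Titrant: 1x + 1y = 0.01338;  mass: 74.55x + 119.00y = 1.296
Solving, x = 6.668 × 10^-3 mol, y = 6.714 × 10^-3 mol
mass of KCl = 6.668 × 10^-3 × 74.55 = 0.4971 g

0.4971 g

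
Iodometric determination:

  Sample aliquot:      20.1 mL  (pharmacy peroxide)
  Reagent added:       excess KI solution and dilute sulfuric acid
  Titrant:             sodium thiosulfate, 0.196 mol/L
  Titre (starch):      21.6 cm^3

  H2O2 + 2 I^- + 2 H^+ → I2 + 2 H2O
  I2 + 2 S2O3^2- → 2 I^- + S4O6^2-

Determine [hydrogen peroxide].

n(S2O3^2-) = 0.0216 × 0.196 = 4.23 × 10^-3 mol
n(I2) = n(S2O3^2-)/2 = 2.12 × 10^-3 mol
n(H2O2) in the aliquot = 2.12 × 10^-3 mol (1:1 ratio)
[H2O2] = 2.12 × 10^-3 / 0.0201 = 0.105 mol/L

0.105 mol/L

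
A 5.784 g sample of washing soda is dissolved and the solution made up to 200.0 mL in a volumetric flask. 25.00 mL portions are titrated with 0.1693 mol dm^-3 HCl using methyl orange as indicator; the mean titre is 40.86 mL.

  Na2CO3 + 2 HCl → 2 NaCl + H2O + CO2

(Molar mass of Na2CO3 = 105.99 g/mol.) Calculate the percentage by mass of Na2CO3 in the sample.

n(HCl) per titration = 0.04086 × 0.1693 = 6.918 × 10^-3 mol
From the 1:2 ratio, n(Na2CO3) in each aliquot = 1/2 × 6.918 × 10^-3 = 3.459 × 10^-3 mol
n(Na2CO3) in the whole flask = 3.459 × 10^-3 × 200.0/25.00 = 0.02767 mol
mass of Na2CO3 = 0.02767 × 105.99 = 2.933 g
% Na2CO3 = 2.933 / 5.784 × 100 = 50.71 %

50.71 %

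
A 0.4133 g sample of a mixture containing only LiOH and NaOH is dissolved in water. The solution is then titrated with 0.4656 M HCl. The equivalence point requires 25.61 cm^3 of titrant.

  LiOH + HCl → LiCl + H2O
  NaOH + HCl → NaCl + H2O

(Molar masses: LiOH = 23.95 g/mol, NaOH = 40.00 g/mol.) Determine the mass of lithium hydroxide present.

0.09500 g

n(HCl) = 0.02561 × 0.4656 = 0.01192 mol
Let x = n(LiOH), y = n(NaOH).
Titrant: 1x + 1y = 0.01192;  mass: 23.95x + 40.00y = 0.4133
Solving, x = 3.966 × 10^-3 mol, y = 7.958 × 10^-3 mol
mass of LiOH = 3.966 × 10^-3 × 23.95 = 0.09500 g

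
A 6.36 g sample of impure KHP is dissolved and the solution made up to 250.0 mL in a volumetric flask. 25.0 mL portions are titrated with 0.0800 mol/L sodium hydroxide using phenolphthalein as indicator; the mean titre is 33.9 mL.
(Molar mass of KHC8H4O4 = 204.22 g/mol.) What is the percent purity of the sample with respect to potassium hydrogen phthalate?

KHC8H4O4 + NaOH → KNaC8H4O4 + H2O
n(NaOH) per titration = 0.0339 × 0.0800 = 2.71 × 10^-3 mol
n(KHC8H4O4) in each aliquot = 2.71 × 10^-3 mol (1:1 ratio)
n(KHC8H4O4) in the whole flask = 2.71 × 10^-3 × 250.0/25.0 = 0.0271 mol
mass of KHC8H4O4 = 0.0271 × 204.22 = 5.54 g
% KHC8H4O4 = 5.54 / 6.36 × 100 = 87.1 %

87.1 %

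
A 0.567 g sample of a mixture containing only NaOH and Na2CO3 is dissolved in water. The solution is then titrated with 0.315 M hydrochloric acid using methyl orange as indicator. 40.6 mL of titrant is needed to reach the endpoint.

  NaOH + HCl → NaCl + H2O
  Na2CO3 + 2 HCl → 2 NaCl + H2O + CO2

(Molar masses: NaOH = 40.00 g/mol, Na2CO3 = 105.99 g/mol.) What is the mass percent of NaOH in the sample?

n(HCl) = 0.0406 × 0.315 = 0.0128 mol
Let x = n(NaOH), y = n(Na2CO3).
Titrant: 1x + 2y = 0.0128;  mass: 40.00x + 105.99y = 0.567
Solving, x = 8.52 × 10^-3 mol, y = 2.13 × 10^-3 mol
mass of NaOH = 8.52 × 10^-3 × 40.00 = 0.341 g
% NaOH = 0.341 / 0.567 × 100 = 60.1 %

60.1 %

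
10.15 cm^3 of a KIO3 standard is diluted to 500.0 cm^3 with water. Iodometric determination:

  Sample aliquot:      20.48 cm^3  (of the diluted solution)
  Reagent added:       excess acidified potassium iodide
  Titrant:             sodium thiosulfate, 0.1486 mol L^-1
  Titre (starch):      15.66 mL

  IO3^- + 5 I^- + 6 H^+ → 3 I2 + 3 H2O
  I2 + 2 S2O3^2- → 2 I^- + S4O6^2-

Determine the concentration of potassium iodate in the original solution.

n(S2O3^2-) = 0.01566 × 0.1486 = 2.327 × 10^-3 mol
n(I2) = n(S2O3^2-)/2 = 1.164 × 10^-3 mol
From the 1:3 ratio, n(IO3^-) in the aliquot = 1/3 × 1.164 × 10^-3 = 3.878 × 10^-4 mol
[IO3^-]_dilute = 3.878 × 10^-4 / 0.02048 = 0.01894 mol/L
[IO3^-]_original = 0.01894 × 500.0/10.15 = 0.9329 mol/L

0.9329 mol/L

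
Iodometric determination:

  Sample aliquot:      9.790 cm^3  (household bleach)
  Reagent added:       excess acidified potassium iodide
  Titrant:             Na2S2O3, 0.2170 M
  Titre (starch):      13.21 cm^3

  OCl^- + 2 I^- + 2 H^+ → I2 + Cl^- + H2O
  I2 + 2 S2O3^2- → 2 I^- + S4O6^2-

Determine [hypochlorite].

n(S2O3^2-) = 0.01321 × 0.2170 = 2.867 × 10^-3 mol
n(I2) = n(S2O3^2-)/2 = 1.433 × 10^-3 mol
n(OCl^-) in the aliquot = 1.433 × 10^-3 mol (1:1 ratio)
[OCl^-] = 1.433 × 10^-3 / 0.009790 = 0.1464 mol/L

0.1464 M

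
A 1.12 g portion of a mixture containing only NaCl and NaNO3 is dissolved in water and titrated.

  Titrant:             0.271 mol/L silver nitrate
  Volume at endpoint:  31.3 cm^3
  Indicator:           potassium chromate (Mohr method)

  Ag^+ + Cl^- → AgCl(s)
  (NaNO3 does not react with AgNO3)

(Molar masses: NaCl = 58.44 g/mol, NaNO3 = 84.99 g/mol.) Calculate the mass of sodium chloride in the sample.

0.496 g

n(AgNO3) = 0.0313 × 0.271 = 8.48 × 10^-3 mol
Let x = n(NaCl), y = n(NaNO3).
Titrant: 1x = 8.48 × 10^-3;  mass: 58.44x + 84.99y = 1.12
Solving, x = 8.48 × 10^-3 mol, y = 7.35 × 10^-3 mol
mass of NaCl = 8.48 × 10^-3 × 58.44 = 0.496 g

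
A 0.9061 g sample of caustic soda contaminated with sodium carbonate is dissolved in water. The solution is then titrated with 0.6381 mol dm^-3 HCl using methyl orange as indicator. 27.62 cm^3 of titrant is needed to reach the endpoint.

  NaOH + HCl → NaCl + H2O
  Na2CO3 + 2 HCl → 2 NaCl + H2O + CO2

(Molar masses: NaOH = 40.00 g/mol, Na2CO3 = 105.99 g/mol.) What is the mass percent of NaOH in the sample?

n(HCl) = 0.02762 × 0.6381 = 0.01762 mol
Let x = n(NaOH), y = n(Na2CO3).
Titrant: 1x + 2y = 0.01762;  mass: 40.00x + 105.99y = 0.9061
Solving, x = 2.147 × 10^-3 mol, y = 7.739 × 10^-3 mol
mass of NaOH = 2.147 × 10^-3 × 40.00 = 0.08588 g
% NaOH = 0.08588 / 0.9061 × 100 = 9.478 %

9.478 %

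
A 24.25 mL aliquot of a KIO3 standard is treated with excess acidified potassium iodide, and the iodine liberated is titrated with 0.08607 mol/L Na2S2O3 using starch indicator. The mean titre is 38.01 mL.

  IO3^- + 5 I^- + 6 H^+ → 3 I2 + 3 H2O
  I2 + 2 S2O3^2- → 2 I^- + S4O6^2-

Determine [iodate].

n(S2O3^2-) = 0.03801 × 0.08607 = 3.272 × 10^-3 mol
n(I2) = n(S2O3^2-)/2 = 1.636 × 10^-3 mol
From the 1:3 ratio, n(IO3^-) in the aliquot = 1/3 × 1.636 × 10^-3 = 5.453 × 10^-4 mol
[IO3^-] = 5.453 × 10^-4 / 0.02425 = 0.02248 mol/L

0.02248 mol/L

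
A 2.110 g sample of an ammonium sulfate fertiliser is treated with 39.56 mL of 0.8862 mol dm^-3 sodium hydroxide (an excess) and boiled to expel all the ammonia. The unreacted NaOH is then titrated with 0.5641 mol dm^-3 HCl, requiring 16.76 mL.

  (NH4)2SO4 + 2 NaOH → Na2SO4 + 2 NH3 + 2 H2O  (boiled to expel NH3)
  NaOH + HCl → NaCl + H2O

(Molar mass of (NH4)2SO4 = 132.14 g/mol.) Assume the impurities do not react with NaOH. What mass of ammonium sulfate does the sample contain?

n(NaOH) added = 0.03956 × 0.8862 = 0.03506 mol
n(HCl) used in back-titration = 0.01676 × 0.5641 = 9.454 × 10^-3 mol
n(NaOH) left over = 9.454 × 10^-3 mol (1:1 ratio)
n(NaOH) consumed by analyte = 0.03506 − 9.454 × 10^-3 = 0.02560 mol
From the 1:2 ratio, n((NH4)2SO4) = 1/2 × 0.02560 = 0.01280 mol
mass of (NH4)2SO4 = 0.01280 × 132.14 = 1.692 g

1.692 g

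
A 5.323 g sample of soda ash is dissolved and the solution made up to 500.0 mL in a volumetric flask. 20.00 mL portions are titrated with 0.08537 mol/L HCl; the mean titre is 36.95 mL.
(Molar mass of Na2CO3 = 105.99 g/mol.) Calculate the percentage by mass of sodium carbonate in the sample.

78.51 %

Na2CO3 + 2 HCl → 2 NaCl + H2O + CO2
n(HCl) per titration = 0.03695 × 0.08537 = 3.154 × 10^-3 mol
From the 1:2 ratio, n(Na2CO3) in each aliquot = 1/2 × 3.154 × 10^-3 = 1.577 × 10^-3 mol
n(Na2CO3) in the whole flask = 1.577 × 10^-3 × 500.0/20.00 = 0.03943 mol
mass of Na2CO3 = 0.03943 × 105.99 = 4.179 g
% Na2CO3 = 4.179 / 5.323 × 100 = 78.51 %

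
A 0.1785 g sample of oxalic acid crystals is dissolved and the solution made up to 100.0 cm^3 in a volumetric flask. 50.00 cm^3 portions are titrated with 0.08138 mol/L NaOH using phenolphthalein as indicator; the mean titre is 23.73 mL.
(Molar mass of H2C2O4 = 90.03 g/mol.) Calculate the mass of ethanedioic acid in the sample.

0.1739 g

H2C2O4 + 2 NaOH → Na2C2O4 + 2 H2O
n(NaOH) per titration = 0.02373 × 0.08138 = 1.931 × 10^-3 mol
From the 1:2 ratio, n(H2C2O4) in each aliquot = 1/2 × 1.931 × 10^-3 = 9.656 × 10^-4 mol
n(H2C2O4) in the whole flask = 9.656 × 10^-4 × 100.0/50.00 = 1.931 × 10^-3 mol
mass of H2C2O4 = 1.931 × 10^-3 × 90.03 = 0.1739 g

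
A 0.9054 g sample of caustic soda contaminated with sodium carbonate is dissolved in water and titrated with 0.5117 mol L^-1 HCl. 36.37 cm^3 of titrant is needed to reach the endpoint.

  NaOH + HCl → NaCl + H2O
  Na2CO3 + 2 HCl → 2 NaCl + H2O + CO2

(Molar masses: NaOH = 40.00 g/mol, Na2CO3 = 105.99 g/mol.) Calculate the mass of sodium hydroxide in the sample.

n(HCl) = 0.03637 × 0.5117 = 0.01861 mol
Let x = n(NaOH), y = n(Na2CO3).
Titrant: 1x + 2y = 0.01861;  mass: 40.00x + 105.99y = 0.9054
Solving, x = 6.223 × 10^-3 mol, y = 6.194 × 10^-3 mol
mass of NaOH = 6.223 × 10^-3 × 40.00 = 0.2489 g

0.2489 g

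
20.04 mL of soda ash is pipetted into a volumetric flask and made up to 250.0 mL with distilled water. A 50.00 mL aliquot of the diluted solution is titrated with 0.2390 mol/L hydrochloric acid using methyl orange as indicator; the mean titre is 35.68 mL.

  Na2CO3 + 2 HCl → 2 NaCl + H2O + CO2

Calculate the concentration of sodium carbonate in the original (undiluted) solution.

n(HCl) = 0.03568 × 0.2390 = 8.528 × 10^-3 mol
From the 1:2 ratio, n(Na2CO3) in the aliquot = 1/2 × 8.528 × 10^-3 = 4.264 × 10^-3 mol
[Na2CO3]_dilute = 4.264 × 10^-3 / 0.05000 = 0.08528 mol/L
Dilution factor = 250.0 / 20.04 = 12.48
[Na2CO3]_stock = 0.08528 × 12.48 = 1.064 mol/L

1.064 mol/L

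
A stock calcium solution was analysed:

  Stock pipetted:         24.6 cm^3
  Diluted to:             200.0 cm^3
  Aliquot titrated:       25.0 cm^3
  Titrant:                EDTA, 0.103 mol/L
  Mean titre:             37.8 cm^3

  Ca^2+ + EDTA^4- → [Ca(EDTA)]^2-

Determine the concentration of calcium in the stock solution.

n(EDTA) = 0.0378 × 0.103 = 3.89 × 10^-3 mol
n(Ca2+) in the aliquot = 3.89 × 10^-3 mol (1:1 ratio)
[Ca2+]_dilute = 3.89 × 10^-3 / 0.0250 = 0.156 mol/L
Dilution factor = 200.0 / 24.6 = 8.130
[Ca2+]_stock = 0.156 × 8.130 = 1.27 mol/L

1.27 mol/L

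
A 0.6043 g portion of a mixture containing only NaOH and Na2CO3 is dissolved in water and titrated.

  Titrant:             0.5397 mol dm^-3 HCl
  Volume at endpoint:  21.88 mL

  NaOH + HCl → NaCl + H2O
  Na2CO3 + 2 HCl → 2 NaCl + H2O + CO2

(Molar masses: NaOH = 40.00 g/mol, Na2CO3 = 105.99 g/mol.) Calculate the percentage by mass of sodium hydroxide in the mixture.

n(HCl) = 0.02188 × 0.5397 = 0.01181 mol
Let x = n(NaOH), y = n(Na2CO3).
Titrant: 1x + 2y = 0.01181;  mass: 40.00x + 105.99y = 0.6043
Solving, x = 1.654 × 10^-3 mol, y = 5.077 × 10^-3 mol
mass of NaOH = 1.654 × 10^-3 × 40.00 = 0.06618 g
% NaOH = 0.06618 / 0.6043 × 100 = 10.95 %

10.95 %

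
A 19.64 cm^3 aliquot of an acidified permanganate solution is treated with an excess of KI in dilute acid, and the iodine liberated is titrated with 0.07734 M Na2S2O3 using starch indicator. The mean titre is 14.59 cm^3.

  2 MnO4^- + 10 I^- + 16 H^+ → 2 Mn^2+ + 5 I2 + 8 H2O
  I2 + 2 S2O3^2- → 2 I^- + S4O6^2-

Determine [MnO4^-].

0.01149 M

n(S2O3^2-) = 0.01459 × 0.07734 = 1.128 × 10^-3 mol
n(I2) = n(S2O3^2-)/2 = 5.642 × 10^-4 mol
From the 2:5 ratio, n(MnO4^-) in the aliquot = 2/5 × 5.642 × 10^-4 = 2.257 × 10^-4 mol
[MnO4^-] = 2.257 × 10^-4 / 0.01964 = 0.01149 mol/L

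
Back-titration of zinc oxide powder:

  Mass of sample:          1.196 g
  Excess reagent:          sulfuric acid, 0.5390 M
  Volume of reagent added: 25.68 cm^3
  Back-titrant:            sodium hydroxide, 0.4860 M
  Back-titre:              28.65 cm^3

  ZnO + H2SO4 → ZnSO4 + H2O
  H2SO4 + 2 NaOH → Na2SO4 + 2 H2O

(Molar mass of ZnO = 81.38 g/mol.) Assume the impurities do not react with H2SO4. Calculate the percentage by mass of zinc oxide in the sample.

46.81 %

n(H2SO4) added = 0.02568 × 0.5390 = 0.01384 mol
n(NaOH) used in back-titration = 0.02865 × 0.4860 = 0.01392 mol
From the 1:2 ratio, n(H2SO4) left over = 1/2 × 0.01392 = 6.962 × 10^-3 mol
n(H2SO4) consumed by analyte = 0.01384 − 6.962 × 10^-3 = 6.880 × 10^-3 mol
n(ZnO) = 6.880 × 10^-3 mol (1:1 ratio)
mass of ZnO = 6.880 × 10^-3 × 81.38 = 0.5599 g
% ZnO = 0.5599 / 1.196 × 100 = 46.81 %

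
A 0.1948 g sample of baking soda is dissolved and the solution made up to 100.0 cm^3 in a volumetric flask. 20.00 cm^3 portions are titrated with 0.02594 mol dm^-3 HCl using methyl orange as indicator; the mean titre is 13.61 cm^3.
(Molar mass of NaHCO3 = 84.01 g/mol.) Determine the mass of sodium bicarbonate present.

NaHCO3 + HCl → NaCl + H2O + CO2
n(HCl) per titration = 0.01361 × 0.02594 = 3.530 × 10^-4 mol
n(NaHCO3) in each aliquot = 3.530 × 10^-4 mol (1:1 ratio)
n(NaHCO3) in the whole flask = 3.530 × 10^-4 × 100.0/20.00 = 1.765 × 10^-3 mol
mass of NaHCO3 = 1.765 × 10^-3 × 84.01 = 0.1483 g

0.1483 g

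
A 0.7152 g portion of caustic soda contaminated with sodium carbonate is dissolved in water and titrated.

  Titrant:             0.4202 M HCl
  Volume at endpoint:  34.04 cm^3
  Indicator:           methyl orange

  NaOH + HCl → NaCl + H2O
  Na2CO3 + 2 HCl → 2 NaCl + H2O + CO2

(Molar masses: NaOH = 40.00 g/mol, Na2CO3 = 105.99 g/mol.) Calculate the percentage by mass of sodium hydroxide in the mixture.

n(HCl) = 0.03404 × 0.4202 = 0.01430 mol
Let x = n(NaOH), y = n(Na2CO3).
Titrant: 1x + 2y = 0.01430;  mass: 40.00x + 105.99y = 0.7152
Solving, x = 3.295 × 10^-3 mol, y = 5.504 × 10^-3 mol
mass of NaOH = 3.295 × 10^-3 × 40.00 = 0.1318 g
% NaOH = 0.1318 / 0.7152 × 100 = 18.43 %

18.43 %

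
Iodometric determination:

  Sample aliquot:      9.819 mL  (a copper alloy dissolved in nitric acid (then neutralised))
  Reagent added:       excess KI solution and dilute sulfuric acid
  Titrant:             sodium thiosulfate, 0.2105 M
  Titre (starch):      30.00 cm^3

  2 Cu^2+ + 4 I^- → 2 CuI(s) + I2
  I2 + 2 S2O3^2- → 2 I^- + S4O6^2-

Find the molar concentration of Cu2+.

0.6431 M

n(S2O3^2-) = 0.03000 × 0.2105 = 6.315 × 10^-3 mol
n(I2) = n(S2O3^2-)/2 = 3.157 × 10^-3 mol
From the 2:1 ratio, n(Cu2+) in the aliquot = 2/1 × 3.157 × 10^-3 = 6.315 × 10^-3 mol
[Cu2+] = 6.315 × 10^-3 / 0.009819 = 0.6431 mol/L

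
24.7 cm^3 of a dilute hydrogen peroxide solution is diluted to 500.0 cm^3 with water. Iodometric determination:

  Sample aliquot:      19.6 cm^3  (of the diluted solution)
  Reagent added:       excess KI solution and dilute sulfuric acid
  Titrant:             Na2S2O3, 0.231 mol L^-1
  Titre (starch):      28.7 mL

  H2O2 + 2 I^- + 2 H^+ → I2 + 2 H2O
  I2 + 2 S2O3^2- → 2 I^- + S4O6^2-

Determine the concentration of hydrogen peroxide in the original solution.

n(S2O3^2-) = 0.0287 × 0.231 = 6.63 × 10^-3 mol
n(I2) = n(S2O3^2-)/2 = 3.31 × 10^-3 mol
n(H2O2) in the aliquot = 3.31 × 10^-3 mol (1:1 ratio)
[H2O2]_dilute = 3.31 × 10^-3 / 0.0196 = 0.169 mol/L
[H2O2]_original = 0.169 × 500.0/24.7 = 3.42 mol/L

3.42 mol/L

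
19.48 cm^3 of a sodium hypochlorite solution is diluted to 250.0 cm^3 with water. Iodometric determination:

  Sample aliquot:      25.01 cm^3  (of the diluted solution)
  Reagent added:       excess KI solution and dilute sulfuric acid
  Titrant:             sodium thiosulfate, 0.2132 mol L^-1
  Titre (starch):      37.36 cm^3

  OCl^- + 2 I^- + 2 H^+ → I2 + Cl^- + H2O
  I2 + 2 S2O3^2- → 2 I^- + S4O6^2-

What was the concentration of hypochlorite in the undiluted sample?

n(S2O3^2-) = 0.03736 × 0.2132 = 7.965 × 10^-3 mol
n(I2) = n(S2O3^2-)/2 = 3.983 × 10^-3 mol
n(OCl^-) in the aliquot = 3.983 × 10^-3 mol (1:1 ratio)
[OCl^-]_dilute = 3.983 × 10^-3 / 0.02501 = 0.1592 mol/L
[OCl^-]_original = 0.1592 × 250.0/19.48 = 2.044 mol/L

2.044 mol/L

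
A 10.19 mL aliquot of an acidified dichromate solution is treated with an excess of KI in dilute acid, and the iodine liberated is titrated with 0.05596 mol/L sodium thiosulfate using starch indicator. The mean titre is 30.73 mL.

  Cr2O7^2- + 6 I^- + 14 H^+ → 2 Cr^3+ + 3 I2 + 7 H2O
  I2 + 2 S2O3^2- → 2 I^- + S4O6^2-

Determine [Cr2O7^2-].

0.02813 mol/L

n(S2O3^2-) = 0.03073 × 0.05596 = 1.720 × 10^-3 mol
n(I2) = n(S2O3^2-)/2 = 8.598 × 10^-4 mol
From the 1:3 ratio, n(Cr2O7^2-) in the aliquot = 1/3 × 8.598 × 10^-4 = 2.866 × 10^-4 mol
[Cr2O7^2-] = 2.866 × 10^-4 / 0.01019 = 0.02813 mol/L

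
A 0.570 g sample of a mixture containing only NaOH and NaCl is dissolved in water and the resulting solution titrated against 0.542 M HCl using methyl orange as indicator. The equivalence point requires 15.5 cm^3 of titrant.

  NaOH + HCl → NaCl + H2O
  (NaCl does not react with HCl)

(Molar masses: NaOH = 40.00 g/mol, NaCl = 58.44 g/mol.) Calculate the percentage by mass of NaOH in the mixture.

59.0 %

n(HCl) = 0.0155 × 0.542 = 8.40 × 10^-3 mol
Let x = n(NaOH), y = n(NaCl).
Titrant: 1x = 8.40 × 10^-3;  mass: 40.00x + 58.44y = 0.570
Solving, x = 8.40 × 10^-3 mol, y = 4.00 × 10^-3 mol
mass of NaOH = 8.40 × 10^-3 × 40.00 = 0.336 g
% NaOH = 0.336 / 0.570 × 100 = 59.0 %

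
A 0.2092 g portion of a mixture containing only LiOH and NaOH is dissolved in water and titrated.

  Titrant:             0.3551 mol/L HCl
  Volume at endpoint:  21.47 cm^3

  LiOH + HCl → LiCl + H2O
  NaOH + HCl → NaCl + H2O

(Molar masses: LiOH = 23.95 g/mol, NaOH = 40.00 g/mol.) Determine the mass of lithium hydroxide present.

n(HCl) = 0.02147 × 0.3551 = 7.624 × 10^-3 mol
Let x = n(LiOH), y = n(NaOH).
Titrant: 1x + 1y = 7.624 × 10^-3;  mass: 23.95x + 40.00y = 0.2092
Solving, x = 5.966 × 10^-3 mol, y = 1.658 × 10^-3 mol
mass of LiOH = 5.966 × 10^-3 × 23.95 = 0.1429 g

0.1429 g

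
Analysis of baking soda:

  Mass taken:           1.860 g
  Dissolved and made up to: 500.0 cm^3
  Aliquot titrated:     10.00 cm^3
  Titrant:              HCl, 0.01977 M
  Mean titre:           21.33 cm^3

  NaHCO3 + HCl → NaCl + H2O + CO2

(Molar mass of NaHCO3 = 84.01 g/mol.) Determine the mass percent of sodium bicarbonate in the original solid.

95.23 %

n(HCl) per titration = 0.02133 × 0.01977 = 4.217 × 10^-4 mol
n(NaHCO3) in each aliquot = 4.217 × 10^-4 mol (1:1 ratio)
n(NaHCO3) in the whole flask = 4.217 × 10^-4 × 500.0/10.00 = 0.02108 mol
mass of NaHCO3 = 0.02108 × 84.01 = 1.771 g
% NaHCO3 = 1.771 / 1.860 × 100 = 95.23 %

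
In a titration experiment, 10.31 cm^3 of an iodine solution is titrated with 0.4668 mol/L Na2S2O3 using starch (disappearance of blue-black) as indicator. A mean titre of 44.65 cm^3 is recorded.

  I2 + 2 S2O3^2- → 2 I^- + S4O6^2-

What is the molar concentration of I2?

n(Na2S2O3) = 0.04465 L × 0.4668 mol/L = 0.02084 mol
From the 1:2 mole ratio, n(I2) = 1/2 × 0.02084 = 0.01042 mol
[I2] = 0.01042 mol / 0.01031 L = 1.011 mol/L

1.011 mol/L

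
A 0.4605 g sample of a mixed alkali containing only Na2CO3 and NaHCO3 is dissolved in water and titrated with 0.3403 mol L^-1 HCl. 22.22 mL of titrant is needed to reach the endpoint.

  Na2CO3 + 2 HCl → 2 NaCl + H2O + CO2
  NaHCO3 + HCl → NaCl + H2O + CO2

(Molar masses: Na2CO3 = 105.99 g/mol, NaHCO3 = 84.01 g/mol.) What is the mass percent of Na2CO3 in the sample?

64.84 %

n(HCl) = 0.02222 × 0.3403 = 7.561 × 10^-3 mol
Let x = n(Na2CO3), y = n(NaHCO3).
Titrant: 2x + 1y = 7.561 × 10^-3;  mass: 105.99x + 84.01y = 0.4605
Solving, x = 2.817 × 10^-3 mol, y = 1.927 × 10^-3 mol
mass of Na2CO3 = 2.817 × 10^-3 × 105.99 = 0.2986 g
% Na2CO3 = 0.2986 / 0.4605 × 100 = 64.84 %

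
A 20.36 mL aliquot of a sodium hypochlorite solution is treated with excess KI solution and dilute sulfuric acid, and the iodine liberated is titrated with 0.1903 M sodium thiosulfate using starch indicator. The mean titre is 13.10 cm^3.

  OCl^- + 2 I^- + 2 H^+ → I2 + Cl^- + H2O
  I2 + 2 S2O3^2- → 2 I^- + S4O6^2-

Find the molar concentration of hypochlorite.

0.06122 M

n(S2O3^2-) = 0.01310 × 0.1903 = 2.493 × 10^-3 mol
n(I2) = n(S2O3^2-)/2 = 1.246 × 10^-3 mol
n(OCl^-) in the aliquot = 1.246 × 10^-3 mol (1:1 ratio)
[OCl^-] = 1.246 × 10^-3 / 0.02036 = 0.06122 mol/L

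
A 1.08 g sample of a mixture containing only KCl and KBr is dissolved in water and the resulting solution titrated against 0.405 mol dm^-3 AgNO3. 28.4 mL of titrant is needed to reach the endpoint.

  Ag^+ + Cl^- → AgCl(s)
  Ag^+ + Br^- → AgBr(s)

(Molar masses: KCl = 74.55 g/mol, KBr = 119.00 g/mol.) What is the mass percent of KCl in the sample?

44.8 %

n(AgNO3) = 0.0284 × 0.405 = 0.0115 mol
Let x = n(KCl), y = n(KBr).
Titrant: 1x + 1y = 0.0115;  mass: 74.55x + 119.00y = 1.08
Solving, x = 6.50 × 10^-3 mol, y = 5.01 × 10^-3 mol
mass of KCl = 6.50 × 10^-3 × 74.55 = 0.484 g
% KCl = 0.484 / 1.08 × 100 = 44.8 %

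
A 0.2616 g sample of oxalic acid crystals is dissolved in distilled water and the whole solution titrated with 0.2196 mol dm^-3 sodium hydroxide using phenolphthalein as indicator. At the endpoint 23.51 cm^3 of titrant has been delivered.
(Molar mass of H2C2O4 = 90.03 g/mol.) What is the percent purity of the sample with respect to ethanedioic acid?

88.84 %

H2C2O4 + 2 NaOH → Na2C2O4 + 2 H2O
n(NaOH) = 0.02351 L × 0.2196 mol/L = 5.163 × 10^-3 mol
From the 1:2 ratio, n(H2C2O4) = 1/2 × 5.163 × 10^-3 = 2.581 × 10^-3 mol
mass of H2C2O4 = 2.581 × 10^-3 × 90.03 g/mol = 0.2324 g
% H2C2O4 = 0.2324 / 0.2616 × 100 = 88.84 %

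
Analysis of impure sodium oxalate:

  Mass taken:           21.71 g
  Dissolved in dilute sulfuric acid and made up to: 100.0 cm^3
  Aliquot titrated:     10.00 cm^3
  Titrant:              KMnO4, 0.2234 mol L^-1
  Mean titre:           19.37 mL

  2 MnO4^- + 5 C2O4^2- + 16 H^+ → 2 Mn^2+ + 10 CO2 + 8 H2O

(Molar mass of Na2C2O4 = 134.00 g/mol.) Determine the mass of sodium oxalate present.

14.50 g

n(KMnO4) per titration = 0.01937 × 0.2234 = 4.327 × 10^-3 mol
From the 5:2 ratio, n(Na2C2O4) in each aliquot = 5/2 × 4.327 × 10^-3 = 0.01082 mol
n(Na2C2O4) in the whole flask = 0.01082 × 100.0/10.00 = 0.1082 mol
mass of Na2C2O4 = 0.1082 × 134.00 = 14.50 g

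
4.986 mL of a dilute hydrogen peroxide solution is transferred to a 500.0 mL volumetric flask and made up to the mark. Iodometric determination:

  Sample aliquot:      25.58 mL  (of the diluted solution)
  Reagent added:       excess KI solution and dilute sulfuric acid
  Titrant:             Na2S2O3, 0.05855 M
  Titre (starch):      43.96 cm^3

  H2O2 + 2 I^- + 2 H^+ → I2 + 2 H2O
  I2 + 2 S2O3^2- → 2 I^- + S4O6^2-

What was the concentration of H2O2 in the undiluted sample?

n(S2O3^2-) = 0.04396 × 0.05855 = 2.574 × 10^-3 mol
n(I2) = n(S2O3^2-)/2 = 1.287 × 10^-3 mol
n(H2O2) in the aliquot = 1.287 × 10^-3 mol (1:1 ratio)
[H2O2]_dilute = 1.287 × 10^-3 / 0.02558 = 0.05031 mol/L
[H2O2]_original = 0.05031 × 500.0/4.986 = 5.045 mol/L

5.045 M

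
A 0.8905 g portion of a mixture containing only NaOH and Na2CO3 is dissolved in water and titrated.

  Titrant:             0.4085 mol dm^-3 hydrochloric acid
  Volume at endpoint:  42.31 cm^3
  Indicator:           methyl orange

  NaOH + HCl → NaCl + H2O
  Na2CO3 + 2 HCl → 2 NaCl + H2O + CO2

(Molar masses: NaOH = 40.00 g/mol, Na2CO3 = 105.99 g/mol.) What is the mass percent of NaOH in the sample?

8.796 %

n(HCl) = 0.04231 × 0.4085 = 0.01728 mol
Let x = n(NaOH), y = n(Na2CO3).
Titrant: 1x + 2y = 0.01728;  mass: 40.00x + 105.99y = 0.8905
Solving, x = 1.958 × 10^-3 mol, y = 7.663 × 10^-3 mol
mass of NaOH = 1.958 × 10^-3 × 40.00 = 0.07833 g
% NaOH = 0.07833 / 0.8905 × 100 = 8.796 %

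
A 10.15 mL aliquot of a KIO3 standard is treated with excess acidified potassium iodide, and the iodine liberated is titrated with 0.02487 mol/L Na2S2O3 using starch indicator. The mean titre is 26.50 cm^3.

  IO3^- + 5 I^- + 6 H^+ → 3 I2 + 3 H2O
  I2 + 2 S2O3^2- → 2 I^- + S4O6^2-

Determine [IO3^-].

0.01082 mol/L

n(S2O3^2-) = 0.02650 × 0.02487 = 6.591 × 10^-4 mol
n(I2) = n(S2O3^2-)/2 = 3.295 × 10^-4 mol
From the 1:3 ratio, n(IO3^-) in the aliquot = 1/3 × 3.295 × 10^-4 = 1.098 × 10^-4 mol
[IO3^-] = 1.098 × 10^-4 / 0.01015 = 0.01082 mol/L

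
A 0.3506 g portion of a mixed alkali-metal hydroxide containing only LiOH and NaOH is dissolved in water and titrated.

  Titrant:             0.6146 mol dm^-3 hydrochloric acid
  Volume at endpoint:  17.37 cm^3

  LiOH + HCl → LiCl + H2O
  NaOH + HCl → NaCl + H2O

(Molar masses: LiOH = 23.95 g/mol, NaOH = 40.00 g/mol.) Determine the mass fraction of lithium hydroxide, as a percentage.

32.53 %

n(HCl) = 0.01737 × 0.6146 = 0.01068 mol
Let x = n(LiOH), y = n(NaOH).
Titrant: 1x + 1y = 0.01068;  mass: 23.95x + 40.00y = 0.3506
Solving, x = 4.762 × 10^-3 mol, y = 5.914 × 10^-3 mol
mass of LiOH = 4.762 × 10^-3 × 23.95 = 0.1140 g
% LiOH = 0.1140 / 0.3506 × 100 = 32.53 %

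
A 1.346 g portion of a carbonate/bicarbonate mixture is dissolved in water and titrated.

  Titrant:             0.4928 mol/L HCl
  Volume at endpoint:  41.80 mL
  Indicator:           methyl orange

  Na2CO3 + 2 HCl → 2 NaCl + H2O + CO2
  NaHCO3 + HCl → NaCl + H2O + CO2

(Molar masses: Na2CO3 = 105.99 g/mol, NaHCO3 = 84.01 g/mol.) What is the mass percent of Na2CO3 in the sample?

48.81 %

n(HCl) = 0.04180 × 0.4928 = 0.02060 mol
Let x = n(Na2CO3), y = n(NaHCO3).
Titrant: 2x + 1y = 0.02060;  mass: 105.99x + 84.01y = 1.346
Solving, x = 6.199 × 10^-3 mol, y = 8.201 × 10^-3 mol
mass of Na2CO3 = 6.199 × 10^-3 × 105.99 = 0.6570 g
% Na2CO3 = 0.6570 / 1.346 × 100 = 48.81 %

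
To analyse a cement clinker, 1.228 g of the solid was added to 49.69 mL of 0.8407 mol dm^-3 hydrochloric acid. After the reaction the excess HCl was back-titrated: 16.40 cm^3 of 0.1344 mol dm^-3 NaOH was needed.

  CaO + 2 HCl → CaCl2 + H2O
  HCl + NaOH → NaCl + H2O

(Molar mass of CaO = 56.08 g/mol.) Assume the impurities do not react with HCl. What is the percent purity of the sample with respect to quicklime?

n(HCl) added = 0.04969 × 0.8407 = 0.04177 mol
n(NaOH) used in back-titration = 0.01640 × 0.1344 = 2.204 × 10^-3 mol
n(HCl) left over = 2.204 × 10^-3 mol (1:1 ratio)
n(HCl) consumed by analyte = 0.04177 − 2.204 × 10^-3 = 0.03957 mol
From the 1:2 ratio, n(CaO) = 1/2 × 0.03957 = 0.01979 mol
mass of CaO = 0.01979 × 56.08 = 1.110 g
% CaO = 1.110 / 1.228 × 100 = 90.35 %

90.35 %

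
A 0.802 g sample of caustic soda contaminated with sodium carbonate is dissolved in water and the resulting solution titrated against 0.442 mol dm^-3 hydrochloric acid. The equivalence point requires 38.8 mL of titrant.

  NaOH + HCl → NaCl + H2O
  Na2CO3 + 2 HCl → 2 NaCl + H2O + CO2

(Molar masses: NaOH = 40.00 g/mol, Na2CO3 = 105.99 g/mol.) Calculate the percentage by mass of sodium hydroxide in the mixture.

41.0 %

n(HCl) = 0.0388 × 0.442 = 0.0171 mol
Let x = n(NaOH), y = n(Na2CO3).
Titrant: 1x + 2y = 0.0171;  mass: 40.00x + 105.99y = 0.802
Solving, x = 8.22 × 10^-3 mol, y = 4.46 × 10^-3 mol
mass of NaOH = 8.22 × 10^-3 × 40.00 = 0.329 g
% NaOH = 0.329 / 0.802 × 100 = 41.0 %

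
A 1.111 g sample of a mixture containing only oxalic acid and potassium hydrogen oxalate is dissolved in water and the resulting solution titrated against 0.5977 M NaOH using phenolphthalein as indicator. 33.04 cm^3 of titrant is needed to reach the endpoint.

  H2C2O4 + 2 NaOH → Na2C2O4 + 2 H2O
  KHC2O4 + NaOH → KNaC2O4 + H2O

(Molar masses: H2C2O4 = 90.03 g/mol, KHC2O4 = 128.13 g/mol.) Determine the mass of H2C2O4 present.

0.7687 g

n(NaOH) = 0.03304 × 0.5977 = 0.01975 mol
Let x = n(H2C2O4), y = n(KHC2O4).
Titrant: 2x + 1y = 0.01975;  mass: 90.03x + 128.13y = 1.111
Solving, x = 8.538 × 10^-3 mol, y = 2.672 × 10^-3 mol
mass of H2C2O4 = 8.538 × 10^-3 × 90.03 = 0.7687 g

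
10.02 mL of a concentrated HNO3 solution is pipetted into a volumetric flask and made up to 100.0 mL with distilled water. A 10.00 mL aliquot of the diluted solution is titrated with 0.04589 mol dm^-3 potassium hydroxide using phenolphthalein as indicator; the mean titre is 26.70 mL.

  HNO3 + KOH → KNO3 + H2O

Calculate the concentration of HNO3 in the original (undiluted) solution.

1.223 mol/L

n(KOH) = 0.02670 × 0.04589 = 1.225 × 10^-3 mol
n(HNO3) in the aliquot = 1.225 × 10^-3 mol (1:1 ratio)
[HNO3]_dilute = 1.225 × 10^-3 / 0.01000 = 0.1225 mol/L
Dilution factor = 100.0 / 10.02 = 9.980
[HNO3]_stock = 0.1225 × 9.980 = 1.223 mol/L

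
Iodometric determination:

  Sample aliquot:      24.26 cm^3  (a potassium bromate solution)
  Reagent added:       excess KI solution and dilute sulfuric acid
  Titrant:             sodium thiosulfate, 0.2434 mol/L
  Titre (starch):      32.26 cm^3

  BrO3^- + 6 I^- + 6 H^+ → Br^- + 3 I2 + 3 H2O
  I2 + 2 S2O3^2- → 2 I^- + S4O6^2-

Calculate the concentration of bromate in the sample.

0.05394 mol/L

n(S2O3^2-) = 0.03226 × 0.2434 = 7.852 × 10^-3 mol
n(I2) = n(S2O3^2-)/2 = 3.926 × 10^-3 mol
From the 1:3 ratio, n(BrO3^-) in the aliquot = 1/3 × 3.926 × 10^-3 = 1.309 × 10^-3 mol
[BrO3^-] = 1.309 × 10^-3 / 0.02426 = 0.05394 mol/L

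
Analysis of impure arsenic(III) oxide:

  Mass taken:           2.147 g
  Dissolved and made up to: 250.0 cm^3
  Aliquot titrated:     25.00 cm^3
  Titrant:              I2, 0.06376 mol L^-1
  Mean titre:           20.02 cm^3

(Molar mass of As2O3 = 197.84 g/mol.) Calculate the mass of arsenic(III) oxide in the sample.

As2O3 + 2 I2 + 2 H2O → As2O5 + 4 HI
n(I2) per titration = 0.02002 × 0.06376 = 1.276 × 10^-3 mol
From the 1:2 ratio, n(As2O3) in each aliquot = 1/2 × 1.276 × 10^-3 = 6.382 × 10^-4 mol
n(As2O3) in the whole flask = 6.382 × 10^-4 × 250.0/25.00 = 6.382 × 10^-3 mol
mass of As2O3 = 6.382 × 10^-3 × 197.84 = 1.263 g

1.263 g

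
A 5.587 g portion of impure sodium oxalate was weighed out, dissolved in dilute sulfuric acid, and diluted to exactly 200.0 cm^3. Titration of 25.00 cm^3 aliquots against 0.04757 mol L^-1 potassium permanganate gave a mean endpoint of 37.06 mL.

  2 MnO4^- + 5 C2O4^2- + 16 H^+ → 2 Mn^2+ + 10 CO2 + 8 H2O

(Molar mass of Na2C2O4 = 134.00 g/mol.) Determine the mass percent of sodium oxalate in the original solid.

84.57 %

n(KMnO4) per titration = 0.03706 × 0.04757 = 1.763 × 10^-3 mol
From the 5:2 ratio, n(Na2C2O4) in each aliquot = 5/2 × 1.763 × 10^-3 = 4.407 × 10^-3 mol
n(Na2C2O4) in the whole flask = 4.407 × 10^-3 × 200.0/25.00 = 0.03526 mol
mass of Na2C2O4 = 0.03526 × 134.00 = 4.725 g
% Na2C2O4 = 4.725 / 5.587 × 100 = 84.57 %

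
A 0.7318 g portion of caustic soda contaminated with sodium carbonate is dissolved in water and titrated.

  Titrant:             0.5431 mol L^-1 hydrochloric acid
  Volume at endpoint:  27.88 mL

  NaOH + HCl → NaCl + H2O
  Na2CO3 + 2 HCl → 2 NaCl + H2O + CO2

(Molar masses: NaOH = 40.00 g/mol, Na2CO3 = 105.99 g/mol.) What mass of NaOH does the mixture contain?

n(HCl) = 0.02788 × 0.5431 = 0.01514 mol
Let x = n(NaOH), y = n(Na2CO3).
Titrant: 1x + 2y = 0.01514;  mass: 40.00x + 105.99y = 0.7318
Solving, x = 5.435 × 10^-3 mol, y = 4.853 × 10^-3 mol
mass of NaOH = 5.435 × 10^-3 × 40.00 = 0.2174 g

0.2174 g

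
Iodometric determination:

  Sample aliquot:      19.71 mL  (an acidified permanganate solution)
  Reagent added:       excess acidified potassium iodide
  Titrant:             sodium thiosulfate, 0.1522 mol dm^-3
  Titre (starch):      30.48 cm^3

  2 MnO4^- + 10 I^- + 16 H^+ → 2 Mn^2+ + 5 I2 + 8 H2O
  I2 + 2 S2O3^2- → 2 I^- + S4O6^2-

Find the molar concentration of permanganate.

n(S2O3^2-) = 0.03048 × 0.1522 = 4.639 × 10^-3 mol
n(I2) = n(S2O3^2-)/2 = 2.320 × 10^-3 mol
From the 2:5 ratio, n(MnO4^-) in the aliquot = 2/5 × 2.320 × 10^-3 = 9.278 × 10^-4 mol
[MnO4^-] = 9.278 × 10^-4 / 0.01971 = 0.04707 mol/L

0.04707 mol/L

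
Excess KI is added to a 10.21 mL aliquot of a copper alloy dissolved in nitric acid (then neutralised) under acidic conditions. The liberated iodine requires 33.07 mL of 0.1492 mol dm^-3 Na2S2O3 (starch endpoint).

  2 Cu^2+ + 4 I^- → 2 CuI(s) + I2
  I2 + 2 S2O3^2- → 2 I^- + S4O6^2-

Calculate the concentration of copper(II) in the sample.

0.4833 mol/L

n(S2O3^2-) = 0.03307 × 0.1492 = 4.934 × 10^-3 mol
n(I2) = n(S2O3^2-)/2 = 2.467 × 10^-3 mol
From the 2:1 ratio, n(Cu2+) in the aliquot = 2/1 × 2.467 × 10^-3 = 4.934 × 10^-3 mol
[Cu2+] = 4.934 × 10^-3 / 0.01021 = 0.4833 mol/L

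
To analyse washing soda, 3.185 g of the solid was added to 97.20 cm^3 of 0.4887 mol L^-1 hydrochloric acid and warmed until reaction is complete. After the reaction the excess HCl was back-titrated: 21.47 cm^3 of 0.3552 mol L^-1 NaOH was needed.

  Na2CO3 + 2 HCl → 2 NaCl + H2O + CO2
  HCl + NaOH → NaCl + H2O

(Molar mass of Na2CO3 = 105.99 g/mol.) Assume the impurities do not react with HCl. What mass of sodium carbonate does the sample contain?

n(HCl) added = 0.09720 × 0.4887 = 0.04750 mol
n(NaOH) used in back-titration = 0.02147 × 0.3552 = 7.626 × 10^-3 mol
n(HCl) left over = 7.626 × 10^-3 mol (1:1 ratio)
n(HCl) consumed by analyte = 0.04750 − 7.626 × 10^-3 = 0.03988 mol
From the 1:2 ratio, n(Na2CO3) = 1/2 × 0.03988 = 0.01994 mol
mass of Na2CO3 = 0.01994 × 105.99 = 2.113 g

2.113 g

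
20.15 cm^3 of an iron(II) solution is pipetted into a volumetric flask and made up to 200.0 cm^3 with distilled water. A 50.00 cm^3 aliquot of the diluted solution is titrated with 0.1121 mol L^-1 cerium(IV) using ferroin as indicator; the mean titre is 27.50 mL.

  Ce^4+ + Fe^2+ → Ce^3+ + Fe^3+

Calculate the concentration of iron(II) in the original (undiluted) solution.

n(Ce4+) = 0.02750 × 0.1121 = 3.083 × 10^-3 mol
n(Fe2+) in the aliquot = 3.083 × 10^-3 mol (1:1 ratio)
[Fe2+]_dilute = 3.083 × 10^-3 / 0.05000 = 0.06166 mol/L
Dilution factor = 200.0 / 20.15 = 9.926
[Fe2+]_stock = 0.06166 × 9.926 = 0.6120 mol/L

0.6120 mol/L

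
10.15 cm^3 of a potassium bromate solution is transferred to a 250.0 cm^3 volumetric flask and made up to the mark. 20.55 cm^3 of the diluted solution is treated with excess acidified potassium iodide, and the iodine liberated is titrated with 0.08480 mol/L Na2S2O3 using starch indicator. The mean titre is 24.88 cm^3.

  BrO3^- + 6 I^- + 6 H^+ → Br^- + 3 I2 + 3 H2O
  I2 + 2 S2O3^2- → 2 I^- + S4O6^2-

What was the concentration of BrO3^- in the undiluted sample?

n(S2O3^2-) = 0.02488 × 0.08480 = 2.110 × 10^-3 mol
n(I2) = n(S2O3^2-)/2 = 1.055 × 10^-3 mol
From the 1:3 ratio, n(BrO3^-) in the aliquot = 1/3 × 1.055 × 10^-3 = 3.516 × 10^-4 mol
[BrO3^-]_dilute = 3.516 × 10^-4 / 0.02055 = 0.01711 mol/L
[BrO3^-]_original = 0.01711 × 250.0/10.15 = 0.4215 mol/L

0.4215 mol/L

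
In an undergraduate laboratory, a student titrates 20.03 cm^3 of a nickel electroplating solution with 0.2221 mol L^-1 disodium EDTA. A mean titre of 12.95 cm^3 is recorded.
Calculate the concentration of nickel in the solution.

0.1436 mol/L

Ni^2+ + EDTA^4- → [Ni(EDTA)]^2-
n(EDTA) = 0.01295 L × 0.2221 mol/L = 2.876 × 10^-3 mol
n(Ni2+) = 2.876 × 10^-3 mol (1:1 mole ratio)
[Ni2+] = 2.876 × 10^-3 mol / 0.02003 L = 0.1436 mol/L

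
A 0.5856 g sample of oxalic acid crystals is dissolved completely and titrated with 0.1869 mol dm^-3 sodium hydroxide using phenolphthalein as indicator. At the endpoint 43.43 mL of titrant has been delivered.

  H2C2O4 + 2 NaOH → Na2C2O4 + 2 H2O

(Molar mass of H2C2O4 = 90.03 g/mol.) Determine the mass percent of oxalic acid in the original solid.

n(NaOH) = 0.04343 L × 0.1869 mol/L = 8.117 × 10^-3 mol
From the 1:2 ratio, n(H2C2O4) = 1/2 × 8.117 × 10^-3 = 4.059 × 10^-3 mol
mass of H2C2O4 = 4.059 × 10^-3 × 90.03 g/mol = 0.3654 g
% H2C2O4 = 0.3654 / 0.5856 × 100 = 62.40 %

62.40 %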